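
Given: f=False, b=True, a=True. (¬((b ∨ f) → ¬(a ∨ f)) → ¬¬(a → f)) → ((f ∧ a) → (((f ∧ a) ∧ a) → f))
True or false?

b ∨ f = True ∨ False = True
a ∨ f = True ∨ False = True
¬(a ∨ f) = ¬True = False
(b ∨ f) → ¬(a ∨ f) = True → False = False
¬((b ∨ f) → ¬(a ∨ f)) = ¬False = True
a → f = True → False = False
¬(a → f) = ¬False = True
¬¬(a → f) = ¬True = False
¬((b ∨ f) → ¬(a ∨ f)) → ¬¬(a → f) = True → False = False
f ∧ a = False ∧ True = False
f ∧ a = False ∧ True = False
(f ∧ a) ∧ a = False ∧ True = False
((f ∧ a) ∧ a) → f = False → False = True
(f ∧ a) → (((f ∧ a) ∧ a) → f) = False → True = True
(¬((b ∨ f) → ¬(a ∨ f)) → ¬¬(a → f)) → ((f ∧ a) → (((f ∧ a) ∧ a) → f)) = False → True = True

True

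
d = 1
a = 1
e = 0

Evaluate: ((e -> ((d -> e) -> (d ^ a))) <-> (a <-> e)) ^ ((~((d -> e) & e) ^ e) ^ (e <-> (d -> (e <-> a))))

d -> e = 1 -> 0 = 0
d ^ a = 1 ^ 1 = 0
(d -> e) -> (d ^ a) = 0 -> 0 = 1
e -> ((d -> e) -> (d ^ a)) = 0 -> 1 = 1
a <-> e = 1 <-> 0 = 0
(e -> ((d -> e) -> (d ^ a))) <-> (a <-> e) = 1 <-> 0 = 0
d -> e = 1 -> 0 = 0
(d -> e) & e = 0 & 0 = 0
~((d -> e) & e) = ~0 = 1
~((d -> e) & e) ^ e = 1 ^ 0 = 1
e <-> a = 0 <-> 1 = 0
d -> (e <-> a) = 1 -> 0 = 0
e <-> (d -> (e <-> a)) = 0 <-> 0 = 1
(~((d -> e) & e) ^ e) ^ (e <-> (d -> (e <-> a))) = 1 ^ 1 = 0
((e -> ((d -> e) -> (d ^ a))) <-> (a <-> e)) ^ ((~((d -> e) & e) ^ e) ^ (e <-> (d -> (e <-> a)))) = 0 ^ 0 = 0

0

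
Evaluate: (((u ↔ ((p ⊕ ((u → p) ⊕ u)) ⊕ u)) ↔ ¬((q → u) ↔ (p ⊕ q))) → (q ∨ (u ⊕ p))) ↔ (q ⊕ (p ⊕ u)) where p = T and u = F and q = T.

u → p = F → T = T
(u → p) ⊕ u = T ⊕ F = T
p ⊕ ((u → p) ⊕ u) = T ⊕ T = F
(p ⊕ ((u → p) ⊕ u)) ⊕ u = F ⊕ F = F
u ↔ ((p ⊕ ((u → p) ⊕ u)) ⊕ u) = F ↔ F = T
q → u = T → F = F
p ⊕ q = T ⊕ T = F
(q → u) ↔ (p ⊕ q) = F ↔ F = T
¬((q → u) ↔ (p ⊕ q)) = ¬T = F
(u ↔ ((p ⊕ ((u → p) ⊕ u)) ⊕ u)) ↔ ¬((q → u) ↔ (p ⊕ q)) = T ↔ F = F
u ⊕ p = F ⊕ T = T
q ∨ (u ⊕ p) = T ∨ T = T
((u ↔ ((p ⊕ ((u → p) ⊕ u)) ⊕ u)) ↔ ¬((q → u) ↔ (p ⊕ q))) → (q ∨ (u ⊕ p)) = F → T = T
p ⊕ u = T ⊕ F = T
q ⊕ (p ⊕ u) = T ⊕ T = F
(((u ↔ ((p ⊕ ((u → p) ⊕ u)) ⊕ u)) ↔ ¬((q → u) ↔ (p ⊕ q))) → (q ∨ (u ⊕ p))) ↔ (q ⊕ (p ⊕ u)) = T ↔ F = F

F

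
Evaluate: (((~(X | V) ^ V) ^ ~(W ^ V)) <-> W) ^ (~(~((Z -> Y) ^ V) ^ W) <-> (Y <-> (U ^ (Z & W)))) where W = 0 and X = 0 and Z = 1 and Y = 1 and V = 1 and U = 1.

Substituting W=0, X=0, Z=1, Y=1, V=1, U=1:
X | V = 0 | 1 = 1
~(X | V) = ~1 = 0
~(X | V) ^ V = 0 ^ 1 = 1
W ^ V = 0 ^ 1 = 1
~(W ^ V) = ~1 = 0
(~(X | V) ^ V) ^ ~(W ^ V) = 1 ^ 0 = 1
((~(X | V) ^ V) ^ ~(W ^ V)) <-> W = 1 <-> 0 = 0
Z -> Y = 1 -> 1 = 1
(Z -> Y) ^ V = 1 ^ 1 = 0
~((Z -> Y) ^ V) = ~0 = 1
~((Z -> Y) ^ V) ^ W = 1 ^ 0 = 1
~(~((Z -> Y) ^ V) ^ W) = ~1 = 0
Z & W = 1 & 0 = 0
U ^ (Z & W) = 1 ^ 0 = 1
Y <-> (U ^ (Z & W)) = 1 <-> 1 = 1
~(~((Z -> Y) ^ V) ^ W) <-> (Y <-> (U ^ (Z & W))) = 0 <-> 1 = 0
(((~(X | V) ^ V) ^ ~(W ^ V)) <-> W) ^ (~(~((Z -> Y) ^ V) ^ W) <-> (Y <-> (U ^ (Z & W)))) = 0 ^ 0 = 0

0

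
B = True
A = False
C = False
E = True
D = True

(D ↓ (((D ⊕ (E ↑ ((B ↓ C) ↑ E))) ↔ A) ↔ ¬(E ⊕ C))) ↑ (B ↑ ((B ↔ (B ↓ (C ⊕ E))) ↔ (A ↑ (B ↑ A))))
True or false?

B ↓ C = True ↓ False = False
(B ↓ C) ↑ E = False ↑ True = True
E ↑ ((B ↓ C) ↑ E) = True ↑ True = False
D ⊕ (E ↑ ((B ↓ C) ↑ E)) = True ⊕ False = True
(D ⊕ (E ↑ ((B ↓ C) ↑ E))) ↔ A = True ↔ False = False
E ⊕ C = True ⊕ False = True
¬(E ⊕ C) = ¬True = False
((D ⊕ (E ↑ ((B ↓ C) ↑ E))) ↔ A) ↔ ¬(E ⊕ C) = False ↔ False = True
D ↓ (((D ⊕ (E ↑ ((B ↓ C) ↑ E))) ↔ A) ↔ ¬(E ⊕ C)) = True ↓ True = False
C ⊕ E = False ⊕ True = True
B ↓ (C ⊕ E) = True ↓ True = False
B ↔ (B ↓ (C ⊕ E)) = True ↔ False = False
B ↑ A = True ↑ False = True
A ↑ (B ↑ A) = False ↑ True = True
(B ↔ (B ↓ (C ⊕ E))) ↔ (A ↑ (B ↑ A)) = False ↔ True = False
B ↑ ((B ↔ (B ↓ (C ⊕ E))) ↔ (A ↑ (B ↑ A))) = True ↑ False = True
(D ↓ (((D ⊕ (E ↑ ((B ↓ C) ↑ E))) ↔ A) ↔ ¬(E ⊕ C))) ↑ (B ↑ ((B ↔ (B ↓ (C ⊕ E))) ↔ (A ↑ (B ↑ A)))) = False ↑ True = True

True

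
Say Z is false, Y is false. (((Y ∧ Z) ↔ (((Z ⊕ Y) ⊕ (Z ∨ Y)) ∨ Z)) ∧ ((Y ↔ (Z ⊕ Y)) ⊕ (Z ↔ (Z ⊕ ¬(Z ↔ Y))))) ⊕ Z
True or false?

F

Y ∧ Z = F ∧ F = F
Z ⊕ Y = F ⊕ F = F
Z ∨ Y = F ∨ F = F
(Z ⊕ Y) ⊕ (Z ∨ Y) = F ⊕ F = F
((Z ⊕ Y) ⊕ (Z ∨ Y)) ∨ Z = F ∨ F = F
(Y ∧ Z) ↔ (((Z ⊕ Y) ⊕ (Z ∨ Y)) ∨ Z) = F ↔ F = T
Z ⊕ Y = F ⊕ F = F
Y ↔ (Z ⊕ Y) = F ↔ F = T
Z ↔ Y = F ↔ F = T
¬(Z ↔ Y) = ¬T = F
Z ⊕ ¬(Z ↔ Y) = F ⊕ F = F
Z ↔ (Z ⊕ ¬(Z ↔ Y)) = F ↔ F = T
(Y ↔ (Z ⊕ Y)) ⊕ (Z ↔ (Z ⊕ ¬(Z ↔ Y))) = T ⊕ T = F
((Y ∧ Z) ↔ (((Z ⊕ Y) ⊕ (Z ∨ Y)) ∨ Z)) ∧ ((Y ↔ (Z ⊕ Y)) ⊕ (Z ↔ (Z ⊕ ¬(Z ↔ Y)))) = T ∧ F = F
(((Y ∧ Z) ↔ (((Z ⊕ Y) ⊕ (Z ∨ Y)) ∨ Z)) ∧ ((Y ↔ (Z ⊕ Y)) ⊕ (Z ↔ (Z ⊕ ¬(Z ↔ Y))))) ⊕ Z = F ⊕ F = F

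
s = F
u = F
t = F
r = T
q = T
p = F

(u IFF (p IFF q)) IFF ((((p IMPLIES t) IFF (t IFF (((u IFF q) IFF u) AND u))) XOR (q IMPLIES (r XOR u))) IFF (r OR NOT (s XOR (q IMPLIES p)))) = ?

F

p IFF q = F IFF T = F
u IFF (p IFF q) = F IFF F = T
p IMPLIES t = F IMPLIES F = T
u IFF q = F IFF T = F
(u IFF q) IFF u = F IFF F = T
((u IFF q) IFF u) AND u = T AND F = F
t IFF (((u IFF q) IFF u) AND u) = F IFF F = T
(p IMPLIES t) IFF (t IFF (((u IFF q) IFF u) AND u)) = T IFF T = T
r XOR u = T XOR F = T
q IMPLIES (r XOR u) = T IMPLIES T = T
((p IMPLIES t) IFF (t IFF (((u IFF q) IFF u) AND u))) XOR (q IMPLIES (r XOR u)) = T XOR T = F
q IMPLIES p = T IMPLIES F = F
s XOR (q IMPLIES p) = F XOR F = F
NOT (s XOR (q IMPLIES p)) = NOT F = T
r OR NOT (s XOR (q IMPLIES p)) = T OR T = T
(((p IMPLIES t) IFF (t IFF (((u IFF q) IFF u) AND u))) XOR (q IMPLIES (r XOR u))) IFF (r OR NOT (s XOR (q IMPLIES p))) = F IFF T = F
(u IFF (p IFF q)) IFF ((((p IMPLIES t) IFF (t IFF (((u IFF q) IFF u) AND u))) XOR (q IMPLIES (r XOR u))) IFF (r OR NOT (s XOR (q IMPLIES p)))) = T IFF F = F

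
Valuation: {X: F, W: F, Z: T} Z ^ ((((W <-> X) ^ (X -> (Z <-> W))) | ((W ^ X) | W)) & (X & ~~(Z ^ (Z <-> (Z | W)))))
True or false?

W <-> X = F <-> F = T
Z <-> W = T <-> F = F
X -> (Z <-> W) = F -> F = T
(W <-> X) ^ (X -> (Z <-> W)) = T ^ T = F
W ^ X = F ^ F = F
(W ^ X) | W = F | F = F
((W <-> X) ^ (X -> (Z <-> W))) | ((W ^ X) | W) = F | F = F
Z | W = T | F = T
Z <-> (Z | W) = T <-> T = T
Z ^ (Z <-> (Z | W)) = T ^ T = F
~(Z ^ (Z <-> (Z | W))) = ~F = T
~~(Z ^ (Z <-> (Z | W))) = ~T = F
X & ~~(Z ^ (Z <-> (Z | W))) = F & F = F
(((W <-> X) ^ (X -> (Z <-> W))) | ((W ^ X) | W)) & (X & ~~(Z ^ (Z <-> (Z | W)))) = F & F = F
Z ^ ((((W <-> X) ^ (X -> (Z <-> W))) | ((W ^ X) | W)) & (X & ~~(Z ^ (Z <-> (Z | W))))) = T ^ F = T

T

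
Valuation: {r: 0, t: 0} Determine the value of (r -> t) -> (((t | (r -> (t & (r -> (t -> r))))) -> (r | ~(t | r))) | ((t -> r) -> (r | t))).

1

r -> t = 0 -> 0 = 1
t -> r = 0 -> 0 = 1
r -> (t -> r) = 0 -> 1 = 1
t & (r -> (t -> r)) = 0 & 1 = 0
r -> (t & (r -> (t -> r))) = 0 -> 0 = 1
t | (r -> (t & (r -> (t -> r)))) = 0 | 1 = 1
t | r = 0 | 0 = 0
~(t | r) = ~0 = 1
r | ~(t | r) = 0 | 1 = 1
(t | (r -> (t & (r -> (t -> r))))) -> (r | ~(t | r)) = 1 -> 1 = 1
t -> r = 0 -> 0 = 1
r | t = 0 | 0 = 0
(t -> r) -> (r | t) = 1 -> 0 = 0
((t | (r -> (t & (r -> (t -> r))))) -> (r | ~(t | r))) | ((t -> r) -> (r | t)) = 1 | 0 = 1
(r -> t) -> (((t | (r -> (t & (r -> (t -> r))))) -> (r | ~(t | r))) | ((t -> r) -> (r | t))) = 1 -> 1 = 1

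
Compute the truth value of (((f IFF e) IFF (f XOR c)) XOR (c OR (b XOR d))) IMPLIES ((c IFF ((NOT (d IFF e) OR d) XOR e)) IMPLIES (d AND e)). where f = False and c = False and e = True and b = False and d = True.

True

f IFF e = False IFF True = False
f XOR c = False XOR False = False
(f IFF e) IFF (f XOR c) = False IFF False = True
b XOR d = False XOR True = True
c OR (b XOR d) = False OR True = True
((f IFF e) IFF (f XOR c)) XOR (c OR (b XOR d)) = True XOR True = False
d IFF e = True IFF True = True
NOT (d IFF e) = NOT True = False
NOT (d IFF e) OR d = False OR True = True
(NOT (d IFF e) OR d) XOR e = True XOR True = False
c IFF ((NOT (d IFF e) OR d) XOR e) = False IFF False = True
d AND e = True AND True = True
(c IFF ((NOT (d IFF e) OR d) XOR e)) IMPLIES (d AND e) = True IMPLIES True = True
(((f IFF e) IFF (f XOR c)) XOR (c OR (b XOR d))) IMPLIES ((c IFF ((NOT (d IFF e) OR d) XOR e)) IMPLIES (d AND e)) = False IMPLIES True = True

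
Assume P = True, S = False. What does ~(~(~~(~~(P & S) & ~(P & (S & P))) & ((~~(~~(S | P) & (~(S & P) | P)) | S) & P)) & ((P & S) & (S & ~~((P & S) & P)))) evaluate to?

True

P & S = True & False = False
~(P & S) = ~False = True
~~(P & S) = ~True = False
S & P = False & True = False
P & (S & P) = True & False = False
~(P & (S & P)) = ~False = True
~~(P & S) & ~(P & (S & P)) = False & True = False
~(~~(P & S) & ~(P & (S & P))) = ~False = True
~~(~~(P & S) & ~(P & (S & P))) = ~True = False
S | P = False | True = True
~(S | P) = ~True = False
~~(S | P) = ~False = True
S & P = False & True = False
~(S & P) = ~False = True
~(S & P) | P = True | True = True
~~(S | P) & (~(S & P) | P) = True & True = True
~(~~(S | P) & (~(S & P) | P)) = ~True = False
~~(~~(S | P) & (~(S & P) | P)) = ~False = True
~~(~~(S | P) & (~(S & P) | P)) | S = True | False = True
(~~(~~(S | P) & (~(S & P) | P)) | S) & P = True & True = True
~~(~~(P & S) & ~(P & (S & P))) & ((~~(~~(S | P) & (~(S & P) | P)) | S) & P) = False & True = False
~(~~(~~(P & S) & ~(P & (S & P))) & ((~~(~~(S | P) & (~(S & P) | P)) | S) & P)) = ~False = True
P & S = True & False = False
P & S = True & False = False
(P & S) & P = False & True = False
~((P & S) & P) = ~False = True
~~((P & S) & P) = ~True = False
S & ~~((P & S) & P) = False & False = False
(P & S) & (S & ~~((P & S) & P)) = False & False = False
~(~~(~~(P & S) & ~(P & (S & P))) & ((~~(~~(S | P) & (~(S & P) | P)) | S) & P)) & ((P & S) & (S & ~~((P & S) & P))) = True & False = False
~(~(~~(~~(P & S) & ~(P & (S & P))) & ((~~(~~(S | P) & (~(S & P) | P)) | S) & P)) & ((P & S) & (S & ~~((P & S) & P)))) = ~False = True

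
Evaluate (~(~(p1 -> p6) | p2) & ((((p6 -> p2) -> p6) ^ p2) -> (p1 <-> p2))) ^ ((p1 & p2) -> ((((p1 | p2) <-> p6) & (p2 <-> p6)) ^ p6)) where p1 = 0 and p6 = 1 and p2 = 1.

p1 -> p6 = 0 -> 1 = 1
~(p1 -> p6) = ~1 = 0
~(p1 -> p6) | p2 = 0 | 1 = 1
~(~(p1 -> p6) | p2) = ~1 = 0
p6 -> p2 = 1 -> 1 = 1
(p6 -> p2) -> p6 = 1 -> 1 = 1
((p6 -> p2) -> p6) ^ p2 = 1 ^ 1 = 0
p1 <-> p2 = 0 <-> 1 = 0
(((p6 -> p2) -> p6) ^ p2) -> (p1 <-> p2) = 0 -> 0 = 1
~(~(p1 -> p6) | p2) & ((((p6 -> p2) -> p6) ^ p2) -> (p1 <-> p2)) = 0 & 1 = 0
p1 & p2 = 0 & 1 = 0
p1 | p2 = 0 | 1 = 1
(p1 | p2) <-> p6 = 1 <-> 1 = 1
p2 <-> p6 = 1 <-> 1 = 1
((p1 | p2) <-> p6) & (p2 <-> p6) = 1 & 1 = 1
(((p1 | p2) <-> p6) & (p2 <-> p6)) ^ p6 = 1 ^ 1 = 0
(p1 & p2) -> ((((p1 | p2) <-> p6) & (p2 <-> p6)) ^ p6) = 0 -> 0 = 1
(~(~(p1 -> p6) | p2) & ((((p6 -> p2) -> p6) ^ p2) -> (p1 <-> p2))) ^ ((p1 & p2) -> ((((p1 | p2) <-> p6) & (p2 <-> p6)) ^ p6)) = 0 ^ 1 = 1

1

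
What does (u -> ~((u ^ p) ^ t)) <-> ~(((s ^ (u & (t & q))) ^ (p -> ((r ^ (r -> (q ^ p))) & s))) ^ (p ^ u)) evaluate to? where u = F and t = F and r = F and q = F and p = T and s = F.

Substituting u=F, t=F, r=F, q=F, p=T, s=F:
u ^ p = F ^ T = T
(u ^ p) ^ t = T ^ F = T
~((u ^ p) ^ t) = ~T = F
u -> ~((u ^ p) ^ t) = F -> F = T
t & q = F & F = F
u & (t & q) = F & F = F
s ^ (u & (t & q)) = F ^ F = F
q ^ p = F ^ T = T
r -> (q ^ p) = F -> T = T
r ^ (r -> (q ^ p)) = F ^ T = T
(r ^ (r -> (q ^ p))) & s = T & F = F
p -> ((r ^ (r -> (q ^ p))) & s) = T -> F = F
(s ^ (u & (t & q))) ^ (p -> ((r ^ (r -> (q ^ p))) & s)) = F ^ F = F
p ^ u = T ^ F = T
((s ^ (u & (t & q))) ^ (p -> ((r ^ (r -> (q ^ p))) & s))) ^ (p ^ u) = F ^ T = T
~(((s ^ (u & (t & q))) ^ (p -> ((r ^ (r -> (q ^ p))) & s))) ^ (p ^ u)) = ~T = F
(u -> ~((u ^ p) ^ t)) <-> ~(((s ^ (u & (t & q))) ^ (p -> ((r ^ (r -> (q ^ p))) & s))) ^ (p ^ u)) = T <-> F = F

F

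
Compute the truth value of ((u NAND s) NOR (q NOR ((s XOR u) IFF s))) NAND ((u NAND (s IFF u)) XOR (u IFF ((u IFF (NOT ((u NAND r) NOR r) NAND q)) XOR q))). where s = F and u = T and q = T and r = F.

T

u NAND s = T NAND F = T
s XOR u = F XOR T = T
(s XOR u) IFF s = T IFF F = F
q NOR ((s XOR u) IFF s) = T NOR F = F
(u NAND s) NOR (q NOR ((s XOR u) IFF s)) = T NOR F = F
s IFF u = F IFF T = F
u NAND (s IFF u) = T NAND F = T
u NAND r = T NAND F = T
(u NAND r) NOR r = T NOR F = F
NOT ((u NAND r) NOR r) = NOT F = T
NOT ((u NAND r) NOR r) NAND q = T NAND T = F
u IFF (NOT ((u NAND r) NOR r) NAND q) = T IFF F = F
(u IFF (NOT ((u NAND r) NOR r) NAND q)) XOR q = F XOR T = T
u IFF ((u IFF (NOT ((u NAND r) NOR r) NAND q)) XOR q) = T IFF T = T
(u NAND (s IFF u)) XOR (u IFF ((u IFF (NOT ((u NAND r) NOR r) NAND q)) XOR q)) = T XOR T = F
((u NAND s) NOR (q NOR ((s XOR u) IFF s))) NAND ((u NAND (s IFF u)) XOR (u IFF ((u IFF (NOT ((u NAND r) NOR r) NAND q)) XOR q))) = F NAND F = T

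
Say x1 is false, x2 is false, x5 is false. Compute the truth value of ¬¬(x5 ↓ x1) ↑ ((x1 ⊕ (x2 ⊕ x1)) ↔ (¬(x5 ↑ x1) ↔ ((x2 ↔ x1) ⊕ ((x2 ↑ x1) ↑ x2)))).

x5 ↓ x1 = False ↓ False = True
¬(x5 ↓ x1) = ¬True = False
¬¬(x5 ↓ x1) = ¬False = True
x2 ⊕ x1 = False ⊕ False = False
x1 ⊕ (x2 ⊕ x1) = False ⊕ False = False
x5 ↑ x1 = False ↑ False = True
¬(x5 ↑ x1) = ¬True = False
x2 ↔ x1 = False ↔ False = True
x2 ↑ x1 = False ↑ False = True
(x2 ↑ x1) ↑ x2 = True ↑ False = True
(x2 ↔ x1) ⊕ ((x2 ↑ x1) ↑ x2) = True ⊕ True = False
¬(x5 ↑ x1) ↔ ((x2 ↔ x1) ⊕ ((x2 ↑ x1) ↑ x2)) = False ↔ False = True
(x1 ⊕ (x2 ⊕ x1)) ↔ (¬(x5 ↑ x1) ↔ ((x2 ↔ x1) ⊕ ((x2 ↑ x1) ↑ x2))) = False ↔ True = False
¬¬(x5 ↓ x1) ↑ ((x1 ⊕ (x2 ⊕ x1)) ↔ (¬(x5 ↑ x1) ↔ ((x2 ↔ x1) ⊕ ((x2 ↑ x1) ↑ x2)))) = True ↑ False = True

True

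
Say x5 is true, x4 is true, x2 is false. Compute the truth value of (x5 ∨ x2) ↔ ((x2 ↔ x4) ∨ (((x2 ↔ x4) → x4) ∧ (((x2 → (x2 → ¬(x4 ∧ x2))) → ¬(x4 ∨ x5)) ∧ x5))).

x5 ∨ x2 = T ∨ F = T
x2 ↔ x4 = F ↔ T = F
x2 ↔ x4 = F ↔ T = F
(x2 ↔ x4) → x4 = F → T = T
x4 ∧ x2 = T ∧ F = F
¬(x4 ∧ x2) = ¬F = T
x2 → ¬(x4 ∧ x2) = F → T = T
x2 → (x2 → ¬(x4 ∧ x2)) = F → T = T
x4 ∨ x5 = T ∨ T = T
¬(x4 ∨ x5) = ¬T = F
(x2 → (x2 → ¬(x4 ∧ x2))) → ¬(x4 ∨ x5) = T → F = F
((x2 → (x2 → ¬(x4 ∧ x2))) → ¬(x4 ∨ x5)) ∧ x5 = F ∧ T = F
((x2 ↔ x4) → x4) ∧ (((x2 → (x2 → ¬(x4 ∧ x2))) → ¬(x4 ∨ x5)) ∧ x5) = T ∧ F = F
(x2 ↔ x4) ∨ (((x2 ↔ x4) → x4) ∧ (((x2 → (x2 → ¬(x4 ∧ x2))) → ¬(x4 ∨ x5)) ∧ x5)) = F ∨ F = F
(x5 ∨ x2) ↔ ((x2 ↔ x4) ∨ (((x2 ↔ x4) → x4) ∧ (((x2 → (x2 → ¬(x4 ∧ x2))) → ¬(x4 ∨ x5)) ∧ x5))) = T ↔ F = F

F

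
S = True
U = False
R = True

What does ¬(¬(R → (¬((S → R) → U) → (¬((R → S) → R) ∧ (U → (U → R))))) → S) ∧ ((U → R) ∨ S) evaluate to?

S → R = True → True = True
(S → R) → U = True → False = False
¬((S → R) → U) = ¬False = True
R → S = True → True = True
(R → S) → R = True → True = True
¬((R → S) → R) = ¬True = False
U → R = False → True = True
U → (U → R) = False → True = True
¬((R → S) → R) ∧ (U → (U → R)) = False ∧ True = False
¬((S → R) → U) → (¬((R → S) → R) ∧ (U → (U → R))) = True → False = False
R → (¬((S → R) → U) → (¬((R → S) → R) ∧ (U → (U → R)))) = True → False = False
¬(R → (¬((S → R) → U) → (¬((R → S) → R) ∧ (U → (U → R))))) = ¬False = True
¬(R → (¬((S → R) → U) → (¬((R → S) → R) ∧ (U → (U → R))))) → S = True → True = True
¬(¬(R → (¬((S → R) → U) → (¬((R → S) → R) ∧ (U → (U → R))))) → S) = ¬True = False
U → R = False → True = True
(U → R) ∨ S = True ∨ True = True
¬(¬(R → (¬((S → R) → U) → (¬((R → S) → R) ∧ (U → (U → R))))) → S) ∧ ((U → R) ∨ S) = False ∧ True = False

False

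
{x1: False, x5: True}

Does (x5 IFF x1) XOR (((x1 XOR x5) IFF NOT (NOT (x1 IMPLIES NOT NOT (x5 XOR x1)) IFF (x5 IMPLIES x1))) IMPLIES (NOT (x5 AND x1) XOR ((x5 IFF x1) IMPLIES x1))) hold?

True

x5 IFF x1 = True IFF False = False
x1 XOR x5 = False XOR True = True
x5 XOR x1 = True XOR False = True
NOT (x5 XOR x1) = NOT True = False
NOT NOT (x5 XOR x1) = NOT False = True
x1 IMPLIES NOT NOT (x5 XOR x1) = False IMPLIES True = True
NOT (x1 IMPLIES NOT NOT (x5 XOR x1)) = NOT True = False
x5 IMPLIES x1 = True IMPLIES False = False
NOT (x1 IMPLIES NOT NOT (x5 XOR x1)) IFF (x5 IMPLIES x1) = False IFF False = True
NOT (NOT (x1 IMPLIES NOT NOT (x5 XOR x1)) IFF (x5 IMPLIES x1)) = NOT True = False
(x1 XOR x5) IFF NOT (NOT (x1 IMPLIES NOT NOT (x5 XOR x1)) IFF (x5 IMPLIES x1)) = True IFF False = False
x5 AND x1 = True AND False = False
NOT (x5 AND x1) = NOT False = True
x5 IFF x1 = True IFF False = False
(x5 IFF x1) IMPLIES x1 = False IMPLIES False = True
NOT (x5 AND x1) XOR ((x5 IFF x1) IMPLIES x1) = True XOR True = False
((x1 XOR x5) IFF NOT (NOT (x1 IMPLIES NOT NOT (x5 XOR x1)) IFF (x5 IMPLIES x1))) IMPLIES (NOT (x5 AND x1) XOR ((x5 IFF x1) IMPLIES x1)) = False IMPLIES False = True
(x5 IFF x1) XOR (((x1 XOR x5) IFF NOT (NOT (x1 IMPLIES NOT NOT (x5 XOR x1)) IFF (x5 IMPLIES x1))) IMPLIES (NOT (x5 AND x1) XOR ((x5 IFF x1) IMPLIES x1))) = False XOR True = True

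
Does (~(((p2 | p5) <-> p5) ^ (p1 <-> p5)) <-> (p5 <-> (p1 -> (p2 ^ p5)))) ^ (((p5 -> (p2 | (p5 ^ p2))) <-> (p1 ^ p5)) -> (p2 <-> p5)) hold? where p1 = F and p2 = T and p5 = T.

p2 | p5 = T | T = T
(p2 | p5) <-> p5 = T <-> T = T
p1 <-> p5 = F <-> T = F
((p2 | p5) <-> p5) ^ (p1 <-> p5) = T ^ F = T
~(((p2 | p5) <-> p5) ^ (p1 <-> p5)) = ~T = F
p2 ^ p5 = T ^ T = F
p1 -> (p2 ^ p5) = F -> F = T
p5 <-> (p1 -> (p2 ^ p5)) = T <-> T = T
~(((p2 | p5) <-> p5) ^ (p1 <-> p5)) <-> (p5 <-> (p1 -> (p2 ^ p5))) = F <-> T = F
p5 ^ p2 = T ^ T = F
p2 | (p5 ^ p2) = T | F = T
p5 -> (p2 | (p5 ^ p2)) = T -> T = T
p1 ^ p5 = F ^ T = T
(p5 -> (p2 | (p5 ^ p2))) <-> (p1 ^ p5) = T <-> T = T
p2 <-> p5 = T <-> T = T
((p5 -> (p2 | (p5 ^ p2))) <-> (p1 ^ p5)) -> (p2 <-> p5) = T -> T = T
(~(((p2 | p5) <-> p5) ^ (p1 <-> p5)) <-> (p5 <-> (p1 -> (p2 ^ p5)))) ^ (((p5 -> (p2 | (p5 ^ p2))) <-> (p1 ^ p5)) -> (p2 <-> p5)) = F ^ T = T

T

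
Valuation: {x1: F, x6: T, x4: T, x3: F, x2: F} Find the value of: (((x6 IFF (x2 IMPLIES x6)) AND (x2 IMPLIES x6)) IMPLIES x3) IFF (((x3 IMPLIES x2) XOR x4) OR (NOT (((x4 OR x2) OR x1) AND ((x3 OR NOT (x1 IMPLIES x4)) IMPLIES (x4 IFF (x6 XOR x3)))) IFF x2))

x2 IMPLIES x6 = F IMPLIES T = T
x6 IFF (x2 IMPLIES x6) = T IFF T = T
x2 IMPLIES x6 = F IMPLIES T = T
(x6 IFF (x2 IMPLIES x6)) AND (x2 IMPLIES x6) = T AND T = T
((x6 IFF (x2 IMPLIES x6)) AND (x2 IMPLIES x6)) IMPLIES x3 = T IMPLIES F = F
x3 IMPLIES x2 = F IMPLIES F = T
(x3 IMPLIES x2) XOR x4 = T XOR T = F
x4 OR x2 = T OR F = T
(x4 OR x2) OR x1 = T OR F = T
x1 IMPLIES x4 = F IMPLIES T = T
NOT (x1 IMPLIES x4) = NOT T = F
x3 OR NOT (x1 IMPLIES x4) = F OR F = F
x6 XOR x3 = T XOR F = T
x4 IFF (x6 XOR x3) = T IFF T = T
(x3 OR NOT (x1 IMPLIES x4)) IMPLIES (x4 IFF (x6 XOR x3)) = F IMPLIES T = T
((x4 OR x2) OR x1) AND ((x3 OR NOT (x1 IMPLIES x4)) IMPLIES (x4 IFF (x6 XOR x3))) = T AND T = T
NOT (((x4 OR x2) OR x1) AND ((x3 OR NOT (x1 IMPLIES x4)) IMPLIES (x4 IFF (x6 XOR x3)))) = NOT T = F
NOT (((x4 OR x2) OR x1) AND ((x3 OR NOT (x1 IMPLIES x4)) IMPLIES (x4 IFF (x6 XOR x3)))) IFF x2 = F IFF F = T
((x3 IMPLIES x2) XOR x4) OR (NOT (((x4 OR x2) OR x1) AND ((x3 OR NOT (x1 IMPLIES x4)) IMPLIES (x4 IFF (x6 XOR x3)))) IFF x2) = F OR T = T
(((x6 IFF (x2 IMPLIES x6)) AND (x2 IMPLIES x6)) IMPLIES x3) IFF (((x3 IMPLIES x2) XOR x4) OR (NOT (((x4 OR x2) OR x1) AND ((x3 OR NOT (x1 IMPLIES x4)) IMPLIES (x4 IFF (x6 XOR x3)))) IFF x2)) = F IFF T = F

F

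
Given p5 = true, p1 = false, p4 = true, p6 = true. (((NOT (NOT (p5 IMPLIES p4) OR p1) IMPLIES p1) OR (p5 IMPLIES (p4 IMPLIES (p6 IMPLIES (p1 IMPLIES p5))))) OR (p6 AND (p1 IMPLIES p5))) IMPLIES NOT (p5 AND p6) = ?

false

p5 IMPLIES p4 = true IMPLIES true = true
NOT (p5 IMPLIES p4) = NOT true = false
NOT (p5 IMPLIES p4) OR p1 = false OR false = false
NOT (NOT (p5 IMPLIES p4) OR p1) = NOT false = true
NOT (NOT (p5 IMPLIES p4) OR p1) IMPLIES p1 = true IMPLIES false = false
p1 IMPLIES p5 = false IMPLIES true = true
p6 IMPLIES (p1 IMPLIES p5) = true IMPLIES true = true
p4 IMPLIES (p6 IMPLIES (p1 IMPLIES p5)) = true IMPLIES true = true
p5 IMPLIES (p4 IMPLIES (p6 IMPLIES (p1 IMPLIES p5))) = true IMPLIES true = true
(NOT (NOT (p5 IMPLIES p4) OR p1) IMPLIES p1) OR (p5 IMPLIES (p4 IMPLIES (p6 IMPLIES (p1 IMPLIES p5)))) = false OR true = true
p1 IMPLIES p5 = false IMPLIES true = true
p6 AND (p1 IMPLIES p5) = true AND true = true
((NOT (NOT (p5 IMPLIES p4) OR p1) IMPLIES p1) OR (p5 IMPLIES (p4 IMPLIES (p6 IMPLIES (p1 IMPLIES p5))))) OR (p6 AND (p1 IMPLIES p5)) = true OR true = true
p5 AND p6 = true AND true = true
NOT (p5 AND p6) = NOT true = false
(((NOT (NOT (p5 IMPLIES p4) OR p1) IMPLIES p1) OR (p5 IMPLIES (p4 IMPLIES (p6 IMPLIES (p1 IMPLIES p5))))) OR (p6 AND (p1 IMPLIES p5))) IMPLIES NOT (p5 AND p6) = true IMPLIES false = false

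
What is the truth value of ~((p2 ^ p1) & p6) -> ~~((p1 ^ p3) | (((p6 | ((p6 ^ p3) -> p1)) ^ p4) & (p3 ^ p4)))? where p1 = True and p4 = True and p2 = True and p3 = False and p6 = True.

True

p2 ^ p1 = True ^ True = False
(p2 ^ p1) & p6 = False & True = False
~((p2 ^ p1) & p6) = ~False = True
p1 ^ p3 = True ^ False = True
p6 ^ p3 = True ^ False = True
(p6 ^ p3) -> p1 = True -> True = True
p6 | ((p6 ^ p3) -> p1) = True | True = True
(p6 | ((p6 ^ p3) -> p1)) ^ p4 = True ^ True = False
p3 ^ p4 = False ^ True = True
((p6 | ((p6 ^ p3) -> p1)) ^ p4) & (p3 ^ p4) = False & True = False
(p1 ^ p3) | (((p6 | ((p6 ^ p3) -> p1)) ^ p4) & (p3 ^ p4)) = True | False = True
~((p1 ^ p3) | (((p6 | ((p6 ^ p3) -> p1)) ^ p4) & (p3 ^ p4))) = ~True = False
~~((p1 ^ p3) | (((p6 | ((p6 ^ p3) -> p1)) ^ p4) & (p3 ^ p4))) = ~False = True
~((p2 ^ p1) & p6) -> ~~((p1 ^ p3) | (((p6 | ((p6 ^ p3) -> p1)) ^ p4) & (p3 ^ p4))) = True -> True = True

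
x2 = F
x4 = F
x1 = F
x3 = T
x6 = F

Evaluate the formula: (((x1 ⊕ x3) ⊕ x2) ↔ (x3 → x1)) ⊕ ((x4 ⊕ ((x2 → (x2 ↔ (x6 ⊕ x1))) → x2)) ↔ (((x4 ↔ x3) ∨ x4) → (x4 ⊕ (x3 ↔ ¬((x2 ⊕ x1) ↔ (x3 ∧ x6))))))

F

x1 ⊕ x3 = F ⊕ T = T
(x1 ⊕ x3) ⊕ x2 = T ⊕ F = T
x3 → x1 = T → F = F
((x1 ⊕ x3) ⊕ x2) ↔ (x3 → x1) = T ↔ F = F
x6 ⊕ x1 = F ⊕ F = F
x2 ↔ (x6 ⊕ x1) = F ↔ F = T
x2 → (x2 ↔ (x6 ⊕ x1)) = F → T = T
(x2 → (x2 ↔ (x6 ⊕ x1))) → x2 = T → F = F
x4 ⊕ ((x2 → (x2 ↔ (x6 ⊕ x1))) → x2) = F ⊕ F = F
x4 ↔ x3 = F ↔ T = F
(x4 ↔ x3) ∨ x4 = F ∨ F = F
x2 ⊕ x1 = F ⊕ F = F
x3 ∧ x6 = T ∧ F = F
(x2 ⊕ x1) ↔ (x3 ∧ x6) = F ↔ F = T
¬((x2 ⊕ x1) ↔ (x3 ∧ x6)) = ¬T = F
x3 ↔ ¬((x2 ⊕ x1) ↔ (x3 ∧ x6)) = T ↔ F = F
x4 ⊕ (x3 ↔ ¬((x2 ⊕ x1) ↔ (x3 ∧ x6))) = F ⊕ F = F
((x4 ↔ x3) ∨ x4) → (x4 ⊕ (x3 ↔ ¬((x2 ⊕ x1) ↔ (x3 ∧ x6)))) = F → F = T
(x4 ⊕ ((x2 → (x2 ↔ (x6 ⊕ x1))) → x2)) ↔ (((x4 ↔ x3) ∨ x4) → (x4 ⊕ (x3 ↔ ¬((x2 ⊕ x1) ↔ (x3 ∧ x6))))) = F ↔ T = F
(((x1 ⊕ x3) ⊕ x2) ↔ (x3 → x1)) ⊕ ((x4 ⊕ ((x2 → (x2 ↔ (x6 ⊕ x1))) → x2)) ↔ (((x4 ↔ x3) ∨ x4) → (x4 ⊕ (x3 ↔ ¬((x2 ⊕ x1) ↔ (x3 ∧ x6)))))) = F ⊕ F = F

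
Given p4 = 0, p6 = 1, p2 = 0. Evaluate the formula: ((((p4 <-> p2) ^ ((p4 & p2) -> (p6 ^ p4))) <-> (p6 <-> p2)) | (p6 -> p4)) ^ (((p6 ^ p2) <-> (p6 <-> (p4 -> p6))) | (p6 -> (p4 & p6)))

0

p4 <-> p2 = 0 <-> 0 = 1
p4 & p2 = 0 & 0 = 0
p6 ^ p4 = 1 ^ 0 = 1
(p4 & p2) -> (p6 ^ p4) = 0 -> 1 = 1
(p4 <-> p2) ^ ((p4 & p2) -> (p6 ^ p4)) = 1 ^ 1 = 0
p6 <-> p2 = 1 <-> 0 = 0
((p4 <-> p2) ^ ((p4 & p2) -> (p6 ^ p4))) <-> (p6 <-> p2) = 0 <-> 0 = 1
p6 -> p4 = 1 -> 0 = 0
(((p4 <-> p2) ^ ((p4 & p2) -> (p6 ^ p4))) <-> (p6 <-> p2)) | (p6 -> p4) = 1 | 0 = 1
p6 ^ p2 = 1 ^ 0 = 1
p4 -> p6 = 0 -> 1 = 1
p6 <-> (p4 -> p6) = 1 <-> 1 = 1
(p6 ^ p2) <-> (p6 <-> (p4 -> p6)) = 1 <-> 1 = 1
p4 & p6 = 0 & 1 = 0
p6 -> (p4 & p6) = 1 -> 0 = 0
((p6 ^ p2) <-> (p6 <-> (p4 -> p6))) | (p6 -> (p4 & p6)) = 1 | 0 = 1
((((p4 <-> p2) ^ ((p4 & p2) -> (p6 ^ p4))) <-> (p6 <-> p2)) | (p6 -> p4)) ^ (((p6 ^ p2) <-> (p6 <-> (p4 -> p6))) | (p6 -> (p4 & p6))) = 1 ^ 1 = 0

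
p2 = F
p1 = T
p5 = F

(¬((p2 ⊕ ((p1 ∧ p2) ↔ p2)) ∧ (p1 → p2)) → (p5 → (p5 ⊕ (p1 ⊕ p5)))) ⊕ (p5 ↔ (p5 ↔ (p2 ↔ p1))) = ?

p1 ∧ p2 = T ∧ F = F
(p1 ∧ p2) ↔ p2 = F ↔ F = T
p2 ⊕ ((p1 ∧ p2) ↔ p2) = F ⊕ T = T
p1 → p2 = T → F = F
(p2 ⊕ ((p1 ∧ p2) ↔ p2)) ∧ (p1 → p2) = T ∧ F = F
¬((p2 ⊕ ((p1 ∧ p2) ↔ p2)) ∧ (p1 → p2)) = ¬F = T
p1 ⊕ p5 = T ⊕ F = T
p5 ⊕ (p1 ⊕ p5) = F ⊕ T = T
p5 → (p5 ⊕ (p1 ⊕ p5)) = F → T = T
¬((p2 ⊕ ((p1 ∧ p2) ↔ p2)) ∧ (p1 → p2)) → (p5 → (p5 ⊕ (p1 ⊕ p5))) = T → T = T
p2 ↔ p1 = F ↔ T = F
p5 ↔ (p2 ↔ p1) = F ↔ F = T
p5 ↔ (p5 ↔ (p2 ↔ p1)) = F ↔ T = F
(¬((p2 ⊕ ((p1 ∧ p2) ↔ p2)) ∧ (p1 → p2)) → (p5 → (p5 ⊕ (p1 ⊕ p5)))) ⊕ (p5 ↔ (p5 ↔ (p2 ↔ p1))) = T ⊕ F = T

T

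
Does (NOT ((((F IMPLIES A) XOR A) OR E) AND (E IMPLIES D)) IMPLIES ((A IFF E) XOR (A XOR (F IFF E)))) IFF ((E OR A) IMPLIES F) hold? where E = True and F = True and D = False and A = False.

True

Substituting E=True, F=True, D=False, A=False:
F IMPLIES A = True IMPLIES False = False
(F IMPLIES A) XOR A = False XOR False = False
((F IMPLIES A) XOR A) OR E = False OR True = True
E IMPLIES D = True IMPLIES False = False
(((F IMPLIES A) XOR A) OR E) AND (E IMPLIES D) = True AND False = False
NOT ((((F IMPLIES A) XOR A) OR E) AND (E IMPLIES D)) = NOT False = True
A IFF E = False IFF True = False
F IFF E = True IFF True = True
A XOR (F IFF E) = False XOR True = True
(A IFF E) XOR (A XOR (F IFF E)) = False XOR True = True
NOT ((((F IMPLIES A) XOR A) OR E) AND (E IMPLIES D)) IMPLIES ((A IFF E) XOR (A XOR (F IFF E))) = True IMPLIES True = True
E OR A = True OR False = True
(E OR A) IMPLIES F = True IMPLIES True = True
(NOT ((((F IMPLIES A) XOR A) OR E) AND (E IMPLIES D)) IMPLIES ((A IFF E) XOR (A XOR (F IFF E)))) IFF ((E OR A) IMPLIES F) = True IFF True = True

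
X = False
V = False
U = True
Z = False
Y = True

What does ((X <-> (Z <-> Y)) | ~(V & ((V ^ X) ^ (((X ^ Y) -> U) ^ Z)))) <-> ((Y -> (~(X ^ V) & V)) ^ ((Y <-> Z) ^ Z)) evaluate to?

False

Z <-> Y = False <-> True = False
X <-> (Z <-> Y) = False <-> False = True
V ^ X = False ^ False = False
X ^ Y = False ^ True = True
(X ^ Y) -> U = True -> True = True
((X ^ Y) -> U) ^ Z = True ^ False = True
(V ^ X) ^ (((X ^ Y) -> U) ^ Z) = False ^ True = True
V & ((V ^ X) ^ (((X ^ Y) -> U) ^ Z)) = False & True = False
~(V & ((V ^ X) ^ (((X ^ Y) -> U) ^ Z))) = ~False = True
(X <-> (Z <-> Y)) | ~(V & ((V ^ X) ^ (((X ^ Y) -> U) ^ Z))) = True | True = True
X ^ V = False ^ False = False
~(X ^ V) = ~False = True
~(X ^ V) & V = True & False = False
Y -> (~(X ^ V) & V) = True -> False = False
Y <-> Z = True <-> False = False
(Y <-> Z) ^ Z = False ^ False = False
(Y -> (~(X ^ V) & V)) ^ ((Y <-> Z) ^ Z) = False ^ False = False
((X <-> (Z <-> Y)) | ~(V & ((V ^ X) ^ (((X ^ Y) -> U) ^ Z)))) <-> ((Y -> (~(X ^ V) & V)) ^ ((Y <-> Z) ^ Z)) = True <-> False = False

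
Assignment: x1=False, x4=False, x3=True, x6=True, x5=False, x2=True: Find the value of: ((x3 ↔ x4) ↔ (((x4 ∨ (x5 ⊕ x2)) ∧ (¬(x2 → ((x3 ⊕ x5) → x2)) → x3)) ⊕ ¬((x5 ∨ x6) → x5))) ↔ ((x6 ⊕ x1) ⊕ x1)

x3 ↔ x4 = True ↔ False = False
x5 ⊕ x2 = False ⊕ True = True
x4 ∨ (x5 ⊕ x2) = False ∨ True = True
x3 ⊕ x5 = True ⊕ False = True
(x3 ⊕ x5) → x2 = True → True = True
x2 → ((x3 ⊕ x5) → x2) = True → True = True
¬(x2 → ((x3 ⊕ x5) → x2)) = ¬True = False
¬(x2 → ((x3 ⊕ x5) → x2)) → x3 = False → True = True
(x4 ∨ (x5 ⊕ x2)) ∧ (¬(x2 → ((x3 ⊕ x5) → x2)) → x3) = True ∧ True = True
x5 ∨ x6 = False ∨ True = True
(x5 ∨ x6) → x5 = True → False = False
¬((x5 ∨ x6) → x5) = ¬False = True
((x4 ∨ (x5 ⊕ x2)) ∧ (¬(x2 → ((x3 ⊕ x5) → x2)) → x3)) ⊕ ¬((x5 ∨ x6) → x5) = True ⊕ True = False
(x3 ↔ x4) ↔ (((x4 ∨ (x5 ⊕ x2)) ∧ (¬(x2 → ((x3 ⊕ x5) → x2)) → x3)) ⊕ ¬((x5 ∨ x6) → x5)) = False ↔ False = True
x6 ⊕ x1 = True ⊕ False = True
(x6 ⊕ x1) ⊕ x1 = True ⊕ False = True
((x3 ↔ x4) ↔ (((x4 ∨ (x5 ⊕ x2)) ∧ (¬(x2 → ((x3 ⊕ x5) → x2)) → x3)) ⊕ ¬((x5 ∨ x6) → x5))) ↔ ((x6 ⊕ x1) ⊕ x1) = True ↔ True = True

True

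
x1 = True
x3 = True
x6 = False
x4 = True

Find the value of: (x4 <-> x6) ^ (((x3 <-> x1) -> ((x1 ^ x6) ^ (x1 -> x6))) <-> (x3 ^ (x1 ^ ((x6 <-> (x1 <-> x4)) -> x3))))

Substituting x1=True, x3=True, x6=False, x4=True:
x4 <-> x6 = True <-> False = False
x3 <-> x1 = True <-> True = True
x1 ^ x6 = True ^ False = True
x1 -> x6 = True -> False = False
(x1 ^ x6) ^ (x1 -> x6) = True ^ False = True
(x3 <-> x1) -> ((x1 ^ x6) ^ (x1 -> x6)) = True -> True = True
x1 <-> x4 = True <-> True = True
x6 <-> (x1 <-> x4) = False <-> True = False
(x6 <-> (x1 <-> x4)) -> x3 = False -> True = True
x1 ^ ((x6 <-> (x1 <-> x4)) -> x3) = True ^ True = False
x3 ^ (x1 ^ ((x6 <-> (x1 <-> x4)) -> x3)) = True ^ False = True
((x3 <-> x1) -> ((x1 ^ x6) ^ (x1 -> x6))) <-> (x3 ^ (x1 ^ ((x6 <-> (x1 <-> x4)) -> x3))) = True <-> True = True
(x4 <-> x6) ^ (((x3 <-> x1) -> ((x1 ^ x6) ^ (x1 -> x6))) <-> (x3 ^ (x1 ^ ((x6 <-> (x1 <-> x4)) -> x3)))) = False ^ True = True

True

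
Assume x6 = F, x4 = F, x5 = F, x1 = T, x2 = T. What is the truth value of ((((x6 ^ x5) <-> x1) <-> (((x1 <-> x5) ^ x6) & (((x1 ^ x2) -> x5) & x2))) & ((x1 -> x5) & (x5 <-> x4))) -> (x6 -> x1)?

Substituting x6=F, x4=F, x5=F, x1=T, x2=T:
x6 ^ x5 = F ^ F = F
(x6 ^ x5) <-> x1 = F <-> T = F
x1 <-> x5 = T <-> F = F
(x1 <-> x5) ^ x6 = F ^ F = F
x1 ^ x2 = T ^ T = F
(x1 ^ x2) -> x5 = F -> F = T
((x1 ^ x2) -> x5) & x2 = T & T = T
((x1 <-> x5) ^ x6) & (((x1 ^ x2) -> x5) & x2) = F & T = F
((x6 ^ x5) <-> x1) <-> (((x1 <-> x5) ^ x6) & (((x1 ^ x2) -> x5) & x2)) = F <-> F = T
x1 -> x5 = T -> F = F
x5 <-> x4 = F <-> F = T
(x1 -> x5) & (x5 <-> x4) = F & T = F
(((x6 ^ x5) <-> x1) <-> (((x1 <-> x5) ^ x6) & (((x1 ^ x2) -> x5) & x2))) & ((x1 -> x5) & (x5 <-> x4)) = T & F = F
x6 -> x1 = F -> T = T
((((x6 ^ x5) <-> x1) <-> (((x1 <-> x5) ^ x6) & (((x1 ^ x2) -> x5) & x2))) & ((x1 -> x5) & (x5 <-> x4))) -> (x6 -> x1) = F -> T = T

T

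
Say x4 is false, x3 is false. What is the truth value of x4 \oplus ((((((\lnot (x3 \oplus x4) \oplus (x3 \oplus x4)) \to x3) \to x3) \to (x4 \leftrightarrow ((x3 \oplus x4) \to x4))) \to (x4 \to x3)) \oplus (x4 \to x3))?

x3 \oplus x4 = F \oplus F = F
\lnot (x3 \oplus x4) = \lnot F = T
x3 \oplus x4 = F \oplus F = F
\lnot (x3 \oplus x4) \oplus (x3 \oplus x4) = T \oplus F = T
(\lnot (x3 \oplus x4) \oplus (x3 \oplus x4)) \to x3 = T \to F = F
((\lnot (x3 \oplus x4) \oplus (x3 \oplus x4)) \to x3) \to x3 = F \to F = T
x3 \oplus x4 = F \oplus F = F
(x3 \oplus x4) \to x4 = F \to F = T
x4 \leftrightarrow ((x3 \oplus x4) \to x4) = F \leftrightarrow T = F
(((\lnot (x3 \oplus x4) \oplus (x3 \oplus x4)) \to x3) \to x3) \to (x4 \leftrightarrow ((x3 \oplus x4) \to x4)) = T \to F = F
x4 \to x3 = F \to F = T
((((\lnot (x3 \oplus x4) \oplus (x3 \oplus x4)) \to x3) \to x3) \to (x4 \leftrightarrow ((x3 \oplus x4) \to x4))) \to (x4 \to x3) = F \to T = T
x4 \to x3 = F \to F = T
(((((\lnot (x3 \oplus x4) \oplus (x3 \oplus x4)) \to x3) \to x3) \to (x4 \leftrightarrow ((x3 \oplus x4) \to x4))) \to (x4 \to x3)) \oplus (x4 \to x3) = T \oplus T = F
x4 \oplus ((((((\lnot (x3 \oplus x4) \oplus (x3 \oplus x4)) \to x3) \to x3) \to (x4 \leftrightarrow ((x3 \oplus x4) \to x4))) \to (x4 \to x3)) \oplus (x4 \to x3)) = F \oplus F = F

F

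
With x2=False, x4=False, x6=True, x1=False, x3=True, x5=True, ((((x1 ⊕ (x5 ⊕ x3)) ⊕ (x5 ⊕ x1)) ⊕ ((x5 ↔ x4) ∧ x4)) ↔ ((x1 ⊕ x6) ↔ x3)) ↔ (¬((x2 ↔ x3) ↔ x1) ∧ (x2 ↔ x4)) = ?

x5 ⊕ x3 = True ⊕ True = False
x1 ⊕ (x5 ⊕ x3) = False ⊕ False = False
x5 ⊕ x1 = True ⊕ False = True
(x1 ⊕ (x5 ⊕ x3)) ⊕ (x5 ⊕ x1) = False ⊕ True = True
x5 ↔ x4 = True ↔ False = False
(x5 ↔ x4) ∧ x4 = False ∧ False = False
((x1 ⊕ (x5 ⊕ x3)) ⊕ (x5 ⊕ x1)) ⊕ ((x5 ↔ x4) ∧ x4) = True ⊕ False = True
x1 ⊕ x6 = False ⊕ True = True
(x1 ⊕ x6) ↔ x3 = True ↔ True = True
(((x1 ⊕ (x5 ⊕ x3)) ⊕ (x5 ⊕ x1)) ⊕ ((x5 ↔ x4) ∧ x4)) ↔ ((x1 ⊕ x6) ↔ x3) = True ↔ True = True
x2 ↔ x3 = False ↔ True = False
(x2 ↔ x3) ↔ x1 = False ↔ False = True
¬((x2 ↔ x3) ↔ x1) = ¬True = False
x2 ↔ x4 = False ↔ False = True
¬((x2 ↔ x3) ↔ x1) ∧ (x2 ↔ x4) = False ∧ True = False
((((x1 ⊕ (x5 ⊕ x3)) ⊕ (x5 ⊕ x1)) ⊕ ((x5 ↔ x4) ∧ x4)) ↔ ((x1 ⊕ x6) ↔ x3)) ↔ (¬((x2 ↔ x3) ↔ x1) ∧ (x2 ↔ x4)) = True ↔ False = False

False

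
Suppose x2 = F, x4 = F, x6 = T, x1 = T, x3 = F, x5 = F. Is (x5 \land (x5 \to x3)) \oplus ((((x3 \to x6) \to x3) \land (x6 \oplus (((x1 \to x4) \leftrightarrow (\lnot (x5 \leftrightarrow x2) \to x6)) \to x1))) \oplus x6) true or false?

x5 \to x3 = F \to F = T
x5 \land (x5 \to x3) = F \land T = F
x3 \to x6 = F \to T = T
(x3 \to x6) \to x3 = T \to F = F
x1 \to x4 = T \to F = F
x5 \leftrightarrow x2 = F \leftrightarrow F = T
\lnot (x5 \leftrightarrow x2) = \lnot T = F
\lnot (x5 \leftrightarrow x2) \to x6 = F \to T = T
(x1 \to x4) \leftrightarrow (\lnot (x5 \leftrightarrow x2) \to x6) = F \leftrightarrow T = F
((x1 \to x4) \leftrightarrow (\lnot (x5 \leftrightarrow x2) \to x6)) \to x1 = F \to T = T
x6 \oplus (((x1 \to x4) \leftrightarrow (\lnot (x5 \leftrightarrow x2) \to x6)) \to x1) = T \oplus T = F
((x3 \to x6) \to x3) \land (x6 \oplus (((x1 \to x4) \leftrightarrow (\lnot (x5 \leftrightarrow x2) \to x6)) \to x1)) = F \land F = F
(((x3 \to x6) \to x3) \land (x6 \oplus (((x1 \to x4) \leftrightarrow (\lnot (x5 \leftrightarrow x2) \to x6)) \to x1))) \oplus x6 = F \oplus T = T
(x5 \land (x5 \to x3)) \oplus ((((x3 \to x6) \to x3) \land (x6 \oplus (((x1 \to x4) \leftrightarrow (\lnot (x5 \leftrightarrow x2) \to x6)) \to x1))) \oplus x6) = F \oplus T = T

T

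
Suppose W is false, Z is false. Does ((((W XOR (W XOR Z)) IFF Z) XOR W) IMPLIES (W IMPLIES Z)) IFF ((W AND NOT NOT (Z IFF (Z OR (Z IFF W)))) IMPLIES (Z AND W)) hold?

T

Substituting W=F, Z=F:
W XOR Z = F XOR F = F
W XOR (W XOR Z) = F XOR F = F
(W XOR (W XOR Z)) IFF Z = F IFF F = T
((W XOR (W XOR Z)) IFF Z) XOR W = T XOR F = T
W IMPLIES Z = F IMPLIES F = T
(((W XOR (W XOR Z)) IFF Z) XOR W) IMPLIES (W IMPLIES Z) = T IMPLIES T = T
Z IFF W = F IFF F = T
Z OR (Z IFF W) = F OR T = T
Z IFF (Z OR (Z IFF W)) = F IFF T = F
NOT (Z IFF (Z OR (Z IFF W))) = NOT F = T
NOT NOT (Z IFF (Z OR (Z IFF W))) = NOT T = F
W AND NOT NOT (Z IFF (Z OR (Z IFF W))) = F AND F = F
Z AND W = F AND F = F
(W AND NOT NOT (Z IFF (Z OR (Z IFF W)))) IMPLIES (Z AND W) = F IMPLIES F = T
((((W XOR (W XOR Z)) IFF Z) XOR W) IMPLIES (W IMPLIES Z)) IFF ((W AND NOT NOT (Z IFF (Z OR (Z IFF W)))) IMPLIES (Z AND W)) = T IFF T = T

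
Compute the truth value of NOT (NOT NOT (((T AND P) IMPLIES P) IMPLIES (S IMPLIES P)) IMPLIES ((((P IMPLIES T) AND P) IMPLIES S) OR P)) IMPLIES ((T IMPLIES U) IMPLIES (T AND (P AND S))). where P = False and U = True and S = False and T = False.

T AND P = False AND False = False
(T AND P) IMPLIES P = False IMPLIES False = True
S IMPLIES P = False IMPLIES False = True
((T AND P) IMPLIES P) IMPLIES (S IMPLIES P) = True IMPLIES True = True
NOT (((T AND P) IMPLIES P) IMPLIES (S IMPLIES P)) = NOT True = False
NOT NOT (((T AND P) IMPLIES P) IMPLIES (S IMPLIES P)) = NOT False = True
P IMPLIES T = False IMPLIES False = True
(P IMPLIES T) AND P = True AND False = False
((P IMPLIES T) AND P) IMPLIES S = False IMPLIES False = True
(((P IMPLIES T) AND P) IMPLIES S) OR P = True OR False = True
NOT NOT (((T AND P) IMPLIES P) IMPLIES (S IMPLIES P)) IMPLIES ((((P IMPLIES T) AND P) IMPLIES S) OR P) = True IMPLIES True = True
NOT (NOT NOT (((T AND P) IMPLIES P) IMPLIES (S IMPLIES P)) IMPLIES ((((P IMPLIES T) AND P) IMPLIES S) OR P)) = NOT True = False
T IMPLIES U = False IMPLIES True = True
P AND S = False AND False = False
T AND (P AND S) = False AND False = False
(T IMPLIES U) IMPLIES (T AND (P AND S)) = True IMPLIES False = False
NOT (NOT NOT (((T AND P) IMPLIES P) IMPLIES (S IMPLIES P)) IMPLIES ((((P IMPLIES T) AND P) IMPLIES S) OR P)) IMPLIES ((T IMPLIES U) IMPLIES (T AND (P AND S))) = False IMPLIES False = True

True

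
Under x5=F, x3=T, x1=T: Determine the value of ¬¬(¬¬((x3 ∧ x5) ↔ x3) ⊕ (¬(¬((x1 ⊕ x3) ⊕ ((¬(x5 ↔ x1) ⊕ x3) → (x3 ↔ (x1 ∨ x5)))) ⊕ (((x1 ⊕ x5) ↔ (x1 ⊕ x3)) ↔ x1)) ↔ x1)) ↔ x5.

F

Substituting x5=F, x3=T, x1=T:
x3 ∧ x5 = T ∧ F = F
(x3 ∧ x5) ↔ x3 = F ↔ T = F
¬((x3 ∧ x5) ↔ x3) = ¬F = T
¬¬((x3 ∧ x5) ↔ x3) = ¬T = F
x1 ⊕ x3 = T ⊕ T = F
x5 ↔ x1 = F ↔ T = F
¬(x5 ↔ x1) = ¬F = T
¬(x5 ↔ x1) ⊕ x3 = T ⊕ T = F
x1 ∨ x5 = T ∨ F = T
x3 ↔ (x1 ∨ x5) = T ↔ T = T
(¬(x5 ↔ x1) ⊕ x3) → (x3 ↔ (x1 ∨ x5)) = F → T = T
(x1 ⊕ x3) ⊕ ((¬(x5 ↔ x1) ⊕ x3) → (x3 ↔ (x1 ∨ x5))) = F ⊕ T = T
¬((x1 ⊕ x3) ⊕ ((¬(x5 ↔ x1) ⊕ x3) → (x3 ↔ (x1 ∨ x5)))) = ¬T = F
x1 ⊕ x5 = T ⊕ F = T
x1 ⊕ x3 = T ⊕ T = F
(x1 ⊕ x5) ↔ (x1 ⊕ x3) = T ↔ F = F
((x1 ⊕ x5) ↔ (x1 ⊕ x3)) ↔ x1 = F ↔ T = F
¬((x1 ⊕ x3) ⊕ ((¬(x5 ↔ x1) ⊕ x3) → (x3 ↔ (x1 ∨ x5)))) ⊕ (((x1 ⊕ x5) ↔ (x1 ⊕ x3)) ↔ x1) = F ⊕ F = F
¬(¬((x1 ⊕ x3) ⊕ ((¬(x5 ↔ x1) ⊕ x3) → (x3 ↔ (x1 ∨ x5)))) ⊕ (((x1 ⊕ x5) ↔ (x1 ⊕ x3)) ↔ x1)) = ¬F = T
¬(¬((x1 ⊕ x3) ⊕ ((¬(x5 ↔ x1) ⊕ x3) → (x3 ↔ (x1 ∨ x5)))) ⊕ (((x1 ⊕ x5) ↔ (x1 ⊕ x3)) ↔ x1)) ↔ x1 = T ↔ T = T
¬¬((x3 ∧ x5) ↔ x3) ⊕ (¬(¬((x1 ⊕ x3) ⊕ ((¬(x5 ↔ x1) ⊕ x3) → (x3 ↔ (x1 ∨ x5)))) ⊕ (((x1 ⊕ x5) ↔ (x1 ⊕ x3)) ↔ x1)) ↔ x1) = F ⊕ T = T
¬(¬¬((x3 ∧ x5) ↔ x3) ⊕ (¬(¬((x1 ⊕ x3) ⊕ ((¬(x5 ↔ x1) ⊕ x3) → (x3 ↔ (x1 ∨ x5)))) ⊕ (((x1 ⊕ x5) ↔ (x1 ⊕ x3)) ↔ x1)) ↔ x1)) = ¬T = F
¬¬(¬¬((x3 ∧ x5) ↔ x3) ⊕ (¬(¬((x1 ⊕ x3) ⊕ ((¬(x5 ↔ x1) ⊕ x3) → (x3 ↔ (x1 ∨ x5)))) ⊕ (((x1 ⊕ x5) ↔ (x1 ⊕ x3)) ↔ x1)) ↔ x1)) = ¬F = T
¬¬(¬¬((x3 ∧ x5) ↔ x3) ⊕ (¬(¬((x1 ⊕ x3) ⊕ ((¬(x5 ↔ x1) ⊕ x3) → (x3 ↔ (x1 ∨ x5)))) ⊕ (((x1 ⊕ x5) ↔ (x1 ⊕ x3)) ↔ x1)) ↔ x1)) ↔ x5 = T ↔ F = F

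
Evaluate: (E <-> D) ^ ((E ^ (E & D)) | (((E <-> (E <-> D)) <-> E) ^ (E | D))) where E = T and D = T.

E <-> D = T <-> T = T
E & D = T & T = T
E ^ (E & D) = T ^ T = F
E <-> D = T <-> T = T
E <-> (E <-> D) = T <-> T = T
(E <-> (E <-> D)) <-> E = T <-> T = T
E | D = T | T = T
((E <-> (E <-> D)) <-> E) ^ (E | D) = T ^ T = F
(E ^ (E & D)) | (((E <-> (E <-> D)) <-> E) ^ (E | D)) = F | F = F
(E <-> D) ^ ((E ^ (E & D)) | (((E <-> (E <-> D)) <-> E) ^ (E | D))) = T ^ F = T

T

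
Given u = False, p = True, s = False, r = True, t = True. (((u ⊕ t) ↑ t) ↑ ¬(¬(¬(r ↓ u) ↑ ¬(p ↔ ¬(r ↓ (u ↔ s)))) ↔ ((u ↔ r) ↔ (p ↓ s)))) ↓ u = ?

Substituting u=False, p=True, s=False, r=True, t=True:
u ⊕ t = False ⊕ True = True
(u ⊕ t) ↑ t = True ↑ True = False
r ↓ u = True ↓ False = False
¬(r ↓ u) = ¬False = True
u ↔ s = False ↔ False = True
r ↓ (u ↔ s) = True ↓ True = False
¬(r ↓ (u ↔ s)) = ¬False = True
p ↔ ¬(r ↓ (u ↔ s)) = True ↔ True = True
¬(p ↔ ¬(r ↓ (u ↔ s))) = ¬True = False
¬(r ↓ u) ↑ ¬(p ↔ ¬(r ↓ (u ↔ s))) = True ↑ False = True
¬(¬(r ↓ u) ↑ ¬(p ↔ ¬(r ↓ (u ↔ s)))) = ¬True = False
u ↔ r = False ↔ True = False
p ↓ s = True ↓ False = False
(u ↔ r) ↔ (p ↓ s) = False ↔ False = True
¬(¬(r ↓ u) ↑ ¬(p ↔ ¬(r ↓ (u ↔ s)))) ↔ ((u ↔ r) ↔ (p ↓ s)) = False ↔ True = False
¬(¬(¬(r ↓ u) ↑ ¬(p ↔ ¬(r ↓ (u ↔ s)))) ↔ ((u ↔ r) ↔ (p ↓ s))) = ¬False = True
((u ⊕ t) ↑ t) ↑ ¬(¬(¬(r ↓ u) ↑ ¬(p ↔ ¬(r ↓ (u ↔ s)))) ↔ ((u ↔ r) ↔ (p ↓ s))) = False ↑ True = True
(((u ⊕ t) ↑ t) ↑ ¬(¬(¬(r ↓ u) ↑ ¬(p ↔ ¬(r ↓ (u ↔ s)))) ↔ ((u ↔ r) ↔ (p ↓ s)))) ↓ u = True ↓ False = False

False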